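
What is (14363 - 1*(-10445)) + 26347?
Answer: 51155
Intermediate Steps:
(14363 - 1*(-10445)) + 26347 = (14363 + 10445) + 26347 = 24808 + 26347 = 51155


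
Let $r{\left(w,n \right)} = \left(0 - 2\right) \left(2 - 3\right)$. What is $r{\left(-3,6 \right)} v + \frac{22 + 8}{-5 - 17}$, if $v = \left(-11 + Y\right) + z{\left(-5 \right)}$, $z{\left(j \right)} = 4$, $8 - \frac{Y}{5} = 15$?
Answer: $- \frac{939}{11} \approx -85.364$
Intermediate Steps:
$Y = -35$ ($Y = 40 - 75 = -35$)
$r{\left(w,n \right)} = 2$ ($r{\left(w,n \right)} = \left(-2\right) \left(-1\right) = 2$)
$v = -42$ ($v = \left(-11 - 35\right) + 4 = -46 + 4 = -42$)
$r{\left(-3,6 \right)} v + \frac{22 + 8}{-5 - 17} = 2 \left(-42\right) + \frac{22 + 8}{-5 - 17} = -84 + \frac{30}{-22} = -84 + 30 \left(- \frac{1}{22}\right) = -84 - \frac{15}{11} = - \frac{939}{11}$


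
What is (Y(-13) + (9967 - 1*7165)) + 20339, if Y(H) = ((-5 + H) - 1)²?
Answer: 23502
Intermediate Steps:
Y(H) = (-6 + H)²
(Y(-13) + (9967 - 1*7165)) + 20339 = ((-6 - 13)² + (9967 - 1*7165)) + 20339 = ((-19)² + (9967 - 7165)) + 20339 = (361 + 2802) + 20339 = 3163 + 20339 = 23502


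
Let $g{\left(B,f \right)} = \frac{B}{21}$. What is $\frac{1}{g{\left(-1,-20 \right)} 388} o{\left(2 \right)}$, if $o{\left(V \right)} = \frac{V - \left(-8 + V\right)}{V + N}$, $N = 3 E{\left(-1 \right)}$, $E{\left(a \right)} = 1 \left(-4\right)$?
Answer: $\frac{21}{485} \approx 0.043299$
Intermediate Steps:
$E{\left(a \right)} = -4$
$g{\left(B,f \right)} = \frac{B}{21}$ ($g{\left(B,f \right)} = B \frac{1}{21} = \frac{B}{21}$)
$N = -12$ ($N = 3 \left(-4\right) = -12$)
$o{\left(V \right)} = \frac{8}{-12 + V}$ ($o{\left(V \right)} = \frac{V - \left(-8 + V\right)}{V - 12} = \frac{8}{-12 + V}$)
$\frac{1}{g{\left(-1,-20 \right)} 388} o{\left(2 \right)} = \frac{1}{\frac{1}{21} \left(-1\right) 388} \frac{8}{-12 + 2} = \frac{1}{- \frac{1}{21}} \cdot \frac{1}{388} \frac{8}{-10} = \left(-21\right) \frac{1}{388} \cdot 8 \left(- \frac{1}{10}\right) = \left(- \frac{21}{388}\right) \left(- \frac{4}{5}\right) = \frac{21}{485}$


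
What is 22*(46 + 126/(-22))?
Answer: 886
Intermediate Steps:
22*(46 + 126/(-22)) = 22*(46 + 126*(-1/22)) = 22*(46 - 63/11) = 22*(443/11) = 886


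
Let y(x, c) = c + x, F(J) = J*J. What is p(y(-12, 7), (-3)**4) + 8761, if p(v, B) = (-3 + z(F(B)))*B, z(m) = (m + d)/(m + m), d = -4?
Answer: 1386473/162 ≈ 8558.5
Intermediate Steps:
F(J) = J**2
z(m) = (-4 + m)/(2*m) (z(m) = (m - 4)/(m + m) = (-4 + m)/((2*m)) = (-4 + m)*(1/(2*m)) = (-4 + m)/(2*m))
p(v, B) = B*(-3 + (-4 + B**2)/(2*B**2)) (p(v, B) = (-3 + (-4 + B**2)/(2*(B**2)))*B = (-3 + (-4 + B**2)/(2*B**2))*B = B*(-3 + (-4 + B**2)/(2*B**2)))
p(y(-12, 7), (-3)**4) + 8761 = (-2/((-3)**4) - 5/2*(-3)**4) + 8761 = (-2/81 - 5/2*81) + 8761 = (-2*1/81 - 405/2) + 8761 = (-2/81 - 405/2) + 8761 = -32809/162 + 8761 = 1386473/162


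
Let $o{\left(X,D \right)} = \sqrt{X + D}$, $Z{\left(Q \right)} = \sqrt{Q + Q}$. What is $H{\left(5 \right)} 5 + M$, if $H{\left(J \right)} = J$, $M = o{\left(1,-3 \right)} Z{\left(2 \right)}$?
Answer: $25 + 2 i \sqrt{2} \approx 25.0 + 2.8284 i$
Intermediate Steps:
$Z{\left(Q \right)} = \sqrt{2} \sqrt{Q}$ ($Z{\left(Q \right)} = \sqrt{2 Q} = \sqrt{2} \sqrt{Q}$)
$o{\left(X,D \right)} = \sqrt{D + X}$
$M = 2 i \sqrt{2}$ ($M = \sqrt{-3 + 1} \sqrt{2} \sqrt{2} = \sqrt{-2} \cdot 2 = i \sqrt{2} \cdot 2 = 2 i \sqrt{2} \approx 2.8284 i$)
$H{\left(5 \right)} 5 + M = 5 \cdot 5 + 2 i \sqrt{2} = 25 + 2 i \sqrt{2}$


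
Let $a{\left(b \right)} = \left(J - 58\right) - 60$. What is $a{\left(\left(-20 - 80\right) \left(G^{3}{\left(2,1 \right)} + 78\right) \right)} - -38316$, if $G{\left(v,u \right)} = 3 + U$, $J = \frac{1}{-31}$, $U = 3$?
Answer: $\frac{1184137}{31} \approx 38198.0$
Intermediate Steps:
$J = - \frac{1}{31} \approx -0.032258$
$G{\left(v,u \right)} = 6$ ($G{\left(v,u \right)} = 3 + 3 = 6$)
$a{\left(b \right)} = - \frac{3659}{31}$ ($a{\left(b \right)} = \left(- \frac{1}{31} - 58\right) - 60 = - \frac{1799}{31} - 60 = - \frac{3659}{31}$)
$a{\left(\left(-20 - 80\right) \left(G^{3}{\left(2,1 \right)} + 78\right) \right)} - -38316 = - \frac{3659}{31} - -38316 = - \frac{3659}{31} + 38316 = \frac{1184137}{31}$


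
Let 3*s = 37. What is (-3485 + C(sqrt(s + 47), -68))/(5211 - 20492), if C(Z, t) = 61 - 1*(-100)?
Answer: 3324/15281 ≈ 0.21753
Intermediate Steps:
s = 37/3 (s = (1/3)*37 = 37/3 ≈ 12.333)
C(Z, t) = 161 (C(Z, t) = 61 + 100 = 161)
(-3485 + C(sqrt(s + 47), -68))/(5211 - 20492) = (-3485 + 161)/(5211 - 20492) = -3324/(-15281) = -3324*(-1/15281) = 3324/15281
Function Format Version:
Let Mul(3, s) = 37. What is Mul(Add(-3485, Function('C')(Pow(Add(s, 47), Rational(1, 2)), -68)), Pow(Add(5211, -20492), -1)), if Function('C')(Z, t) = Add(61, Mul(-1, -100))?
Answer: Rational(3324, 15281) ≈ 0.21753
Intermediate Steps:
s = Rational(37, 3) (s = Mul(Rational(1, 3), 37) = Rational(37, 3) ≈ 12.333)
Function('C')(Z, t) = 161 (Function('C')(Z, t) = Add(61, 100) = 161)
Mul(Add(-3485, Function('C')(Pow(Add(s, 47), Rational(1, 2)), -68)), Pow(Add(5211, -20492), -1)) = Mul(Add(-3485, 161), Pow(Add(5211, -20492), -1)) = Mul(-3324, Pow(-15281, -1)) = Mul(-3324, Rational(-1, 15281)) = Rational(3324, 15281)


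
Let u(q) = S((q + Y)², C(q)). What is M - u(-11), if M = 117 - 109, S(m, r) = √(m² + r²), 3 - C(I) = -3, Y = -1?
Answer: 8 - 6*√577 ≈ -136.13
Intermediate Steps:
C(I) = 6 (C(I) = 3 - 1*(-3) = 3 + 3 = 6)
u(q) = √(36 + (-1 + q)⁴) (u(q) = √(((q - 1)²)² + 6²) = √(((-1 + q)²)² + 36) = √((-1 + q)⁴ + 36) = √(36 + (-1 + q)⁴))
M = 8
M - u(-11) = 8 - √(36 + (-1 - 11)⁴) = 8 - √(36 + (-12)⁴) = 8 - √(36 + 20736) = 8 - √20772 = 8 - 6*√577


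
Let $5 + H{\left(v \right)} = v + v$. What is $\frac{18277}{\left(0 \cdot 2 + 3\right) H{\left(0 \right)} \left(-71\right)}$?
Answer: $\frac{18277}{1065} \approx 17.161$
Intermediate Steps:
$H{\left(v \right)} = -5 + 2 v$ ($H{\left(v \right)} = -5 + \left(v + v\right) = -5 + 2 v$)
$\frac{18277}{\left(0 \cdot 2 + 3\right) H{\left(0 \right)} \left(-71\right)} = \frac{18277}{\left(0 \cdot 2 + 3\right) \left(-5 + 2 \cdot 0\right) \left(-71\right)} = \frac{18277}{\left(0 + 3\right) \left(-5 + 0\right) \left(-71\right)} = \frac{18277}{3 \left(-5\right) \left(-71\right)} = \frac{18277}{\left(-15\right) \left(-71\right)} = \frac{18277}{1065}$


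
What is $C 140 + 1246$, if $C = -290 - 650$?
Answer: $-130354$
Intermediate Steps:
$C = -940$
$C 140 + 1246 = \left(-940\right) 140 + 1246 = -131600 + 1246 = -130354$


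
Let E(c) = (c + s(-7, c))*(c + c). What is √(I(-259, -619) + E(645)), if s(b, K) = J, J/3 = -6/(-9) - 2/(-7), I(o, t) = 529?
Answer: √40976971/7 ≈ 914.47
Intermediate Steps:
J = 20/7 (J = 3*(-6/(-9) - 2/(-7)) = 3*(-6*(-⅑) - 2*(-⅐)) = 3*(⅔ + 2/7) = 3*(20/21) = 20/7 ≈ 2.8571)
s(b, K) = 20/7
E(c) = 2*c*(20/7 + c) (E(c) = (c + 20/7)*(c + c) = (20/7 + c)*(2*c) = 2*c*(20/7 + c))
√(I(-259, -619) + E(645)) = √(529 + (2/7)*645*(20 + 7*645)) = √(529 + (2/7)*645*(20 + 4515)) = √(529 + (2/7)*645*4535) = √(529 + 5850150/7) = √(5853853/7) = √40976971/7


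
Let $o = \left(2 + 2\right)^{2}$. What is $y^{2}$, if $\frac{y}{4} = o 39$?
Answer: $6230016$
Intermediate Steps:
$o = 16$ ($o = 4^{2} = 16$)
$y = 2496$ ($y = 4 \cdot 16 \cdot 39 = 4 \cdot 624 = 2496$)
$y^{2} = 2496^{2} = 6230016$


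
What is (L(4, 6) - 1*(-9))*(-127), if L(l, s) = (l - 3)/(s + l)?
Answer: -11557/10 ≈ -1155.7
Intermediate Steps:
L(l, s) = (-3 + l)/(l + s)
(L(4, 6) - 1*(-9))*(-127) = ((-3 + 4)/(4 + 6) - 1*(-9))*(-127) = (1/10 + 9)*(-127) = (91/10)*(-127) = -11557/10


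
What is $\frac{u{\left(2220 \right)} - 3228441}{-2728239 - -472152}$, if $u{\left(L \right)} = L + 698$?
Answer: $\frac{3225523}{2256087} \approx 1.4297$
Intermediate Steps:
$u{\left(L \right)} = 698 + L$
$\frac{u{\left(2220 \right)} - 3228441}{-2728239 - -472152} = \frac{\left(698 + 2220\right) - 3228441}{-2728239 - -472152} = \frac{2918 - 3228441}{-2728239 + 472152} = - \frac{3225523}{-2256087} = \left(-3225523\right) \left(- \frac{1}{2256087}\right) = \frac{3225523}{2256087}$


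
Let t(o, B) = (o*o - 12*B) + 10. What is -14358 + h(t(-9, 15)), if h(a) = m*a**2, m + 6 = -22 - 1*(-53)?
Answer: 183667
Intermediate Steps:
t(o, B) = 10 + o**2 - 12*B (t(o, B) = (o**2 - 12*B) + 10 = 10 + o**2 - 12*B)
m = 25 (m = -6 + (-22 - 1*(-53)) = -6 + (-22 + 53) = -6 + 31 = 25)
h(a) = 25*a**2
-14358 + h(t(-9, 15)) = -14358 + 25*(10 + (-9)**2 - 12*15)**2 = -14358 + 25*(10 + 81 - 180)**2 = -14358 + 25*(-89)**2 = -14358 + 25*7921 = -14358 + 198025 = 183667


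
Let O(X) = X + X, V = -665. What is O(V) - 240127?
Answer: -241457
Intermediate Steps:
O(X) = 2*X
O(V) - 240127 = 2*(-665) - 240127 = -1330 - 240127 = -241457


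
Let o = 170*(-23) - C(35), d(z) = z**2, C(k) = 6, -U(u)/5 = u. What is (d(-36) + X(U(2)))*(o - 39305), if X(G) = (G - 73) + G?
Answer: -51994863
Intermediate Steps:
U(u) = -5*u
X(G) = -73 + 2*G (X(G) = (-73 + G) + G = -73 + 2*G)
o = -3916 (o = 170*(-23) - 1*6 = -3910 - 6 = -3916)
(d(-36) + X(U(2)))*(o - 39305) = ((-36)**2 + (-73 + 2*(-5*2)))*(-3916 - 39305) = (1296 + (-73 + 2*(-10)))*(-43221) = (1296 + (-73 - 20))*(-43221) = (1296 - 93)*(-43221) = 1203*(-43221) = -51994863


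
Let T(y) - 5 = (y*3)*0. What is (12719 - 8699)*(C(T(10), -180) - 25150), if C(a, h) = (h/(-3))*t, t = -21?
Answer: -106168200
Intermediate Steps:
T(y) = 5 (T(y) = 5 + (y*3)*0 = 5 + (3*y)*0 = 5 + 0 = 5)
C(a, h) = 7*h (C(a, h) = (h/(-3))*(-21) = (h*(-⅓))*(-21) = -h/3*(-21) = 7*h)
(12719 - 8699)*(C(T(10), -180) - 25150) = (12719 - 8699)*(7*(-180) - 25150) = 4020*(-1260 - 25150) = 4020*(-26410) = -106168200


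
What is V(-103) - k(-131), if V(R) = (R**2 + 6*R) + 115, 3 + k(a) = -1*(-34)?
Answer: 10075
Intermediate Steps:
k(a) = 31 (k(a) = -3 - 1*(-34) = -3 + 34 = 31)
V(R) = 115 + R**2 + 6*R
V(-103) - k(-131) = (115 + (-103)**2 + 6*(-103)) - 1*31 = (115 + 10609 - 618) - 31 = 10106 - 31 = 10075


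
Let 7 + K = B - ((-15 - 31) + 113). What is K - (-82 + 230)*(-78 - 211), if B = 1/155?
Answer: 6618191/155 ≈ 42698.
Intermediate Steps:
B = 1/155 ≈ 0.0064516
K = -11469/155 (K = -7 + (1/155 - ((-15 - 31) + 113)) = -7 + (1/155 - (-46 + 113)) = -7 + (1/155 - 1*67) = -7 + (1/155 - 67) = -7 - 10384/155 = -11469/155 ≈ -73.994)
K - (-82 + 230)*(-78 - 211) = -11469/155 - (-82 + 230)*(-78 - 211) = -11469/155 - 148*(-289) = -11469/155 - 1*(-42772) = -11469/155 + 42772 = 6618191/155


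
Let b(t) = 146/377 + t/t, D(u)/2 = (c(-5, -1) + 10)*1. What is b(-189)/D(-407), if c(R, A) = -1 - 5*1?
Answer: 523/3016 ≈ 0.17341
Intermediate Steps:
c(R, A) = -6 (c(R, A) = -1 - 5 = -6)
D(u) = 8 (D(u) = 2*((-6 + 10)*1) = 2*(4*1) = 2*4 = 8)
b(t) = 523/377 (b(t) = 146*(1/377) + 1 = 146/377 + 1 = 523/377)
b(-189)/D(-407) = (523/377)/8 = (523/377)*(⅛) = 523/3016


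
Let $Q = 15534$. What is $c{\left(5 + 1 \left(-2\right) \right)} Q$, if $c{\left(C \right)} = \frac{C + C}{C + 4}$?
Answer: $\frac{93204}{7} \approx 13315.0$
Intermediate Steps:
$c{\left(C \right)} = \frac{2 C}{4 + C}$
$c{\left(5 + 1 \left(-2\right) \right)} Q = \frac{2 \left(5 + 1 \left(-2\right)\right)}{4 + \left(5 + 1 \left(-2\right)\right)} 15534 = \frac{2 \left(5 - 2\right)}{4 + \left(5 - 2\right)} 15534 = 2 \cdot 3 \frac{1}{4 + 3} \cdot 15534 = 2 \cdot 3 \cdot \frac{1}{7} \cdot 15534 = \frac{6}{7} \cdot 15534 = \frac{93204}{7}$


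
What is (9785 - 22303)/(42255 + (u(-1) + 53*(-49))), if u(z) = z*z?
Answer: -12518/39659 ≈ -0.31564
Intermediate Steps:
u(z) = z²
(9785 - 22303)/(42255 + (u(-1) + 53*(-49))) = (9785 - 22303)/(42255 + ((-1)² + 53*(-49))) = -12518/(42255 + (1 - 2597)) = -12518/(42255 - 2596) = -12518/39659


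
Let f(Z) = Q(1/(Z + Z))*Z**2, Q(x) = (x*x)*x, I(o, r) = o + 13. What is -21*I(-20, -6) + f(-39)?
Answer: 45863/312 ≈ 147.00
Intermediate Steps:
I(o, r) = 13 + o
Q(x) = x**3 (Q(x) = x**2*x = x**3)
f(Z) = 1/(8*Z) (f(Z) = (1/(Z + Z))**3*Z**2 = (1/(2*Z))**3*Z**2 = (1/(8*Z**3))*Z**2 = 1/(8*Z))
-21*I(-20, -6) + f(-39) = -21*(13 - 20) + (1/8)/(-39) = -21*(-7) + (1/8)*(-1/39) = 147 - 1/312 = 45863/312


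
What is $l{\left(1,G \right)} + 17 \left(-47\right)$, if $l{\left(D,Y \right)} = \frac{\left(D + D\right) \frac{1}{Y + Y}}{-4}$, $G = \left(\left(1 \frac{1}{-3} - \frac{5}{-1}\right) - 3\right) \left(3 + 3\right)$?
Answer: $- \frac{31961}{40} \approx -799.03$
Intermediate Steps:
$G = 10$ ($G = \left(\left(1 \left(- \frac{1}{3}\right) - -5\right) - 3\right) 6 = \left(\left(- \frac{1}{3} + 5\right) - 3\right) 6 = \left(\frac{14}{3} - 3\right) 6 = \frac{5}{3} \cdot 6 = 10$)
$l{\left(D,Y \right)} = - \frac{D}{4 Y}$ ($l{\left(D,Y \right)} = \frac{2 D}{2 Y} \left(- \frac{1}{4}\right) = 2 D \frac{1}{2 Y} \left(- \frac{1}{4}\right) = \frac{D}{Y} \left(- \frac{1}{4}\right) = - \frac{D}{4 Y}$)
$l{\left(1,G \right)} + 17 \left(-47\right) = \left(- \frac{1}{4}\right) 1 \cdot \frac{1}{10} + 17 \left(-47\right) = \left(- \frac{1}{4}\right) 1 \cdot \frac{1}{10} - 799 = - \frac{1}{40} - 799 = - \frac{31961}{40}$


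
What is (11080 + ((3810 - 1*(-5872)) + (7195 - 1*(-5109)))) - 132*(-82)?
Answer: 43890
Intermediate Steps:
(11080 + ((3810 - 1*(-5872)) + (7195 - 1*(-5109)))) - 132*(-82) = (11080 + ((3810 + 5872) + (7195 + 5109))) + 10824 = (11080 + (9682 + 12304)) + 10824 = (11080 + 21986) + 10824 = 33066 + 10824 = 43890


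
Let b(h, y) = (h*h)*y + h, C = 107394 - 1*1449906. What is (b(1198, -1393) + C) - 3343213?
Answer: -2003923699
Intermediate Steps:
C = -1342512 (C = 107394 - 1449906 = -1342512)
b(h, y) = h + y*h² (b(h, y) = h²*y + h = y*h² + h = h + y*h²)
(b(1198, -1393) + C) - 3343213 = (1198*(1 + 1198*(-1393)) - 1342512) - 3343213 = (1198*(1 - 1668814) - 1342512) - 3343213 = (1198*(-1668813) - 1342512) - 3343213 = (-1999237974 - 1342512) - 3343213 = -2000580486 - 3343213 = -2003923699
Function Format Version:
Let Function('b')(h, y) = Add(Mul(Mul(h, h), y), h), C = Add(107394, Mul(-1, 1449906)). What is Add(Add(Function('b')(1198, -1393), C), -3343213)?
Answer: -2003923699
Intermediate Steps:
C = -1342512 (C = Add(107394, -1449906) = -1342512)
Function('b')(h, y) = Add(h, Mul(y, Pow(h, 2))) (Function('b')(h, y) = Add(Mul(Pow(h, 2), y), h) = Add(Mul(y, Pow(h, 2)), h) = Add(h, Mul(y, Pow(h, 2))))
Add(Add(Function('b')(1198, -1393), C), -3343213) = Add(Add(Mul(1198, Add(1, Mul(1198, -1393))), -1342512), -3343213) = Add(Add(Mul(1198, Add(1, -1668814)), -1342512), -3343213) = Add(Add(Mul(1198, -1668813), -1342512), -3343213) = Add(Add(-1999237974, -1342512), -3343213) = Add(-2000580486, -3343213) = -2003923699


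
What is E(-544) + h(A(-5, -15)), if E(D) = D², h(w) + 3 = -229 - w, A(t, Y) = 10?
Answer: 295694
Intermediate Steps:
h(w) = -232 - w (h(w) = -3 + (-229 - w) = -232 - w)
E(-544) + h(A(-5, -15)) = (-544)² + (-232 - 1*10) = 295936 + (-232 - 10) = 295936 - 242 = 295694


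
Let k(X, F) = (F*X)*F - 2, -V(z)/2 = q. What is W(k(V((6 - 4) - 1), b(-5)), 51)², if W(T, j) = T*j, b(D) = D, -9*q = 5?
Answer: 15555136/9 ≈ 1.7283e+6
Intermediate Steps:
q = -5/9 (q = -⅑*5 = -5/9 ≈ -0.55556)
V(z) = 10/9 (V(z) = -2*(-5/9) = 10/9)
k(X, F) = -2 + X*F² (k(X, F) = X*F² - 2 = -2 + X*F²)
W(k(V((6 - 4) - 1), b(-5)), 51)² = ((-2 + (10/9)*(-5)²)*51)² = ((-2 + (10/9)*25)*51)² = ((-2 + 250/9)*51)² = ((232/9)*51)² = (3944/3)² = 15555136/9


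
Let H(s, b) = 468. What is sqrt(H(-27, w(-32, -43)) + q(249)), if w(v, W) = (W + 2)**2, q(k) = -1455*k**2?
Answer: 3*I*sqrt(10023443) ≈ 9498.0*I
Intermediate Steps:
w(v, W) = (2 + W)**2
sqrt(H(-27, w(-32, -43)) + q(249)) = sqrt(468 - 1455*249**2) = sqrt(468 - 1455*62001) = sqrt(468 - 90211455) = sqrt(-90210987) = 3*I*sqrt(10023443)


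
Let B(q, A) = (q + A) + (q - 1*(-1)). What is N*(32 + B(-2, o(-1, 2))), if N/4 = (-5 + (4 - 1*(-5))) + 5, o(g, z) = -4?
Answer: 900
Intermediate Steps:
B(q, A) = 1 + A + 2*q (B(q, A) = (A + q) + (q + 1) = (A + q) + (1 + q) = 1 + A + 2*q)
N = 36 (N = 4*((-5 + (4 - 1*(-5))) + 5) = 4*((-5 + (4 + 5)) + 5) = 4*((-5 + 9) + 5) = 4*(4 + 5) = 4*9 = 36)
N*(32 + B(-2, o(-1, 2))) = 36*(32 + (1 - 4 + 2*(-2))) = 36*(32 + (1 - 4 - 4)) = 36*(32 - 7) = 36*25 = 900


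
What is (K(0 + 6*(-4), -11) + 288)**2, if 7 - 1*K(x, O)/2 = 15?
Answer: 73984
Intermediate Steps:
K(x, O) = -16 (K(x, O) = 14 - 2*15 = 14 - 30 = -16)
(K(0 + 6*(-4), -11) + 288)**2 = (-16 + 288)**2 = 272**2 = 73984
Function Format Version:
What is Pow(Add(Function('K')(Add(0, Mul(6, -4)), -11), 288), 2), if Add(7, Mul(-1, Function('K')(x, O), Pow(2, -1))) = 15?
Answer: 73984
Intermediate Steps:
Function('K')(x, O) = -16 (Function('K')(x, O) = Add(14, Mul(-2, 15)) = Add(14, -30) = -16)
Pow(Add(Function('K')(Add(0, Mul(6, -4)), -11), 288), 2) = Pow(Add(-16, 288), 2) = Pow(272, 2) = 73984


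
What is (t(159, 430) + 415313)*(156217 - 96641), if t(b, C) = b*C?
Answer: 28815898408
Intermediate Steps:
t(b, C) = C*b
(t(159, 430) + 415313)*(156217 - 96641) = (430*159 + 415313)*(156217 - 96641) = (68370 + 415313)*59576 = 483683*59576 = 28815898408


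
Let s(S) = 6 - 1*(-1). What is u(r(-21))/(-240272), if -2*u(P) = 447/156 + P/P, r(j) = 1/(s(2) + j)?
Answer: 201/24988288 ≈ 8.0438e-6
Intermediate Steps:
s(S) = 7 (s(S) = 6 + 1 = 7)
r(j) = 1/(7 + j)
u(P) = -201/104 (u(P) = -(447/156 + P/P)/2 = -(447*(1/156) + 1)/2 = -(149/52 + 1)/2 = -1/2*201/52 = -201/104)
u(r(-21))/(-240272) = -201/104/(-240272) = -201/104*(-1/240272) = 201/24988288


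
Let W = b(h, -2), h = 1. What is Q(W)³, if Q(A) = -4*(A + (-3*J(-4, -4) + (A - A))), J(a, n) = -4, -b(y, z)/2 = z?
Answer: -262144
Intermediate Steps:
b(y, z) = -2*z
W = 4 (W = -2*(-2) = 4)
Q(A) = -48 - 4*A (Q(A) = -4*(A + (-3*(-4) + (A - A))) = -4*(A + (12 + 0)) = -4*(A + 12) = -4*(12 + A) = -48 - 4*A)
Q(W)³ = (-48 - 4*4)³ = (-48 - 16)³ = (-64)³ = -262144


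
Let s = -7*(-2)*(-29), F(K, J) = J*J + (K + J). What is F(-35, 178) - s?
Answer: 32233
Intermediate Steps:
F(K, J) = J + K + J² (F(K, J) = J² + (J + K) = J + K + J²)
s = -406 (s = 14*(-29) = -406)
F(-35, 178) - s = (178 - 35 + 178²) - 1*(-406) = (178 - 35 + 31684) + 406 = 31827 + 406 = 32233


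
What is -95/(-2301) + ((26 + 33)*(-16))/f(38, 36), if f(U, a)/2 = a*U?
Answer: -39838/131157 ≈ -0.30374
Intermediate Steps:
f(U, a) = 2*U*a (f(U, a) = 2*(a*U) = 2*(U*a) = 2*U*a)
-95/(-2301) + ((26 + 33)*(-16))/f(38, 36) = -95/(-2301) + ((26 + 33)*(-16))/((2*38*36)) = -95*(-1/2301) + (59*(-16))/2736 = 95/2301 - 944*1/2736 = 95/2301 - 59/171 = -39838/131157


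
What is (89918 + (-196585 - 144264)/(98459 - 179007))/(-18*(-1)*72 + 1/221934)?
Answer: 803740185497871/11583868251410 ≈ 69.384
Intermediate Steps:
(89918 + (-196585 - 144264)/(98459 - 179007))/(-18*(-1)*72 + 1/221934) = (89918 - 340849/(-80548))/(18*72 + 1/221934) = (89918 - 340849*(-1/80548))/(1296 + 1/221934) = (89918 + 340849/80548)/(287626465/221934) = (7243055913/80548)*(221934/287626465) = 803740185497871/11583868251410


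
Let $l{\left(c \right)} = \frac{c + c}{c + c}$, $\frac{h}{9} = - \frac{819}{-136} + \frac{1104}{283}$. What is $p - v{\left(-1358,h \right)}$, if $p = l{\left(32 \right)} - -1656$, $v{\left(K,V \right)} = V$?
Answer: $\frac{60337327}{38488} \approx 1567.7$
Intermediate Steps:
$h = \frac{3437289}{38488}$ ($h = 9 \left(- \frac{819}{-136} + \frac{1104}{283}\right) = 9 \left(\left(-819\right) \left(- \frac{1}{136}\right) + 1104 \cdot \frac{1}{283}\right) = 9 \left(\frac{819}{136} + \frac{1104}{283}\right) = 9 \cdot \frac{381921}{38488} = \frac{3437289}{38488} \approx 89.308$)
$l{\left(c \right)} = 1$ ($l{\left(c \right)} = \frac{2 c}{2 c} = 2 c \frac{1}{2 c} = 1$)
$p = 1657$ ($p = 1 - -1656 = 1 + 1656 = 1657$)
$p - v{\left(-1358,h \right)} = 1657 - \frac{3437289}{38488} = \frac{60337327}{38488}$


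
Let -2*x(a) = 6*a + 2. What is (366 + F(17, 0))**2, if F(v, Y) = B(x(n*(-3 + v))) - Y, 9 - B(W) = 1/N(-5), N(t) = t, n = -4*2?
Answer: 3519376/25 ≈ 1.4078e+5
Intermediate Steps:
n = -8
x(a) = -1 - 3*a (x(a) = -(6*a + 2)/2 = -(2 + 6*a)/2 = -1 - 3*a)
B(W) = 46/5 (B(W) = 9 - 1/(-5) = 9 - 1*(-1/5) = 9 + 1/5 = 46/5)
F(v, Y) = 46/5 - Y
(366 + F(17, 0))**2 = (366 + (46/5 - 1*0))**2 = (366 + (46/5 + 0))**2 = (366 + 46/5)**2 = (1876/5)**2 = 3519376/25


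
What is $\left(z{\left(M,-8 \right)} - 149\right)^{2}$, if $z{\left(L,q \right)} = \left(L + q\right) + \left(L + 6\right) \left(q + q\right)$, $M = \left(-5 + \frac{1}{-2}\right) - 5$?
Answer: $\frac{36481}{4} \approx 9120.3$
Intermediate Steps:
$M = - \frac{21}{2}$ ($M = \left(-5 - \frac{1}{2}\right) - 5 = - \frac{11}{2} - 5 = - \frac{21}{2} \approx -10.5$)
$z{\left(L,q \right)} = L + q + 2 q \left(6 + L\right)$ ($z{\left(L,q \right)} = \left(L + q\right) + \left(6 + L\right) 2 q = \left(L + q\right) + 2 q \left(6 + L\right) = L + q + 2 q \left(6 + L\right)$)
$\left(z{\left(M,-8 \right)} - 149\right)^{2} = \left(\left(- \frac{21}{2} + 13 \left(-8\right) + 2 \left(- \frac{21}{2}\right) \left(-8\right)\right) - 149\right)^{2} = \left(\left(- \frac{21}{2} - 104 + 168\right) - 149\right)^{2} = \left(\frac{107}{2} - 149\right)^{2} = \left(- \frac{191}{2}\right)^{2} = \frac{36481}{4}$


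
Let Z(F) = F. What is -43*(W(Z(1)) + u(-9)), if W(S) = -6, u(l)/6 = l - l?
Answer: 258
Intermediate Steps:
u(l) = 0 (u(l) = 6*(l - l) = 6*0 = 0)
-43*(W(Z(1)) + u(-9)) = -43*(-6 + 0) = -43*(-6) = 258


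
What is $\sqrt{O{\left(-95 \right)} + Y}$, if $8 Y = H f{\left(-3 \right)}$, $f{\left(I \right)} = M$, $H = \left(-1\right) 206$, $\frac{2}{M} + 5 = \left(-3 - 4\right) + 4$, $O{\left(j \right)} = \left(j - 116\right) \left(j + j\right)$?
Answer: $\frac{\sqrt{641543}}{4} \approx 200.24$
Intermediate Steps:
$O{\left(j \right)} = 2 j \left(-116 + j\right)$ ($O{\left(j \right)} = \left(-116 + j\right) 2 j = 2 j \left(-116 + j\right)$)
$M = - \frac{1}{4}$ ($M = \frac{2}{-5 + \left(\left(-3 - 4\right) + 4\right)} = \frac{2}{-5 + \left(-7 + 4\right)} = \frac{2}{-5 - 3} = \frac{2}{-8} = 2 \left(- \frac{1}{8}\right) = - \frac{1}{4} \approx -0.25$)
$H = -206$
$f{\left(I \right)} = - \frac{1}{4}$
$Y = \frac{103}{16}$ ($Y = \frac{\left(-206\right) \left(- \frac{1}{4}\right)}{8} = \frac{1}{8} \cdot \frac{103}{2} = \frac{103}{16} \approx 6.4375$)
$\sqrt{O{\left(-95 \right)} + Y} = \sqrt{2 \left(-95\right) \left(-116 - 95\right) + \frac{103}{16}} = \sqrt{2 \left(-95\right) \left(-211\right) + \frac{103}{16}} = \sqrt{40090 + \frac{103}{16}} = \sqrt{\frac{641543}{16}} = \frac{\sqrt{641543}}{4}$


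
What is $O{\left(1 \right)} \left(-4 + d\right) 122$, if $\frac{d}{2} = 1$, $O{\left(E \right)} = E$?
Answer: $-244$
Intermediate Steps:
$d = 2$ ($d = 2 \cdot 1 = 2$)
$O{\left(1 \right)} \left(-4 + d\right) 122 = 1 \left(-4 + 2\right) 122 = 1 \left(-2\right) 122 = \left(-2\right) 122 = -244$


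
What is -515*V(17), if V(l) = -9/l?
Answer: 4635/17 ≈ 272.65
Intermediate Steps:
-515*V(17) = -(-4635)/17 = -515*(-9/17) = 4635/17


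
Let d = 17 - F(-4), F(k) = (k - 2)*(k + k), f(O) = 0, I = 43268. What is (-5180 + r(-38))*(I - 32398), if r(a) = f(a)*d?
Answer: -56306600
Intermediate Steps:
F(k) = 2*k*(-2 + k) (F(k) = (-2 + k)*(2*k) = 2*k*(-2 + k))
d = -31 (d = 17 - 2*(-4)*(-2 - 4) = 17 - 2*(-4)*(-6) = 17 - 1*48 = 17 - 48 = -31)
r(a) = 0 (r(a) = 0*(-31) = 0)
(-5180 + r(-38))*(I - 32398) = (-5180 + 0)*(43268 - 32398) = -5180*10870 = -56306600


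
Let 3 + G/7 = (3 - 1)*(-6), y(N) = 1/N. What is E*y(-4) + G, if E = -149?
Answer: -271/4 ≈ -67.750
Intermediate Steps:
G = -105 (G = -21 + 7*((3 - 1)*(-6)) = -21 + 7*(2*(-6)) = -21 + 7*(-12) = -21 - 84 = -105)
E*y(-4) + G = -149/(-4) - 105 = -149*(-¼) - 105 = 149/4 - 105 = -271/4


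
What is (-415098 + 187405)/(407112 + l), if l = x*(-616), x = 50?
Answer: -227693/376312 ≈ -0.60506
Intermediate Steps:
l = -30800 (l = 50*(-616) = -30800)
(-415098 + 187405)/(407112 + l) = (-415098 + 187405)/(407112 - 30800) = -227693/376312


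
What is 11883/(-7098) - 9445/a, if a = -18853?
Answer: -52329863/44606198 ≈ -1.1732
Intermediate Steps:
11883/(-7098) - 9445/a = 11883/(-7098) - 9445/(-18853) = 11883*(-1/7098) - 9445*(-1/18853) = -3961/2366 + 9445/18853 = -52329863/44606198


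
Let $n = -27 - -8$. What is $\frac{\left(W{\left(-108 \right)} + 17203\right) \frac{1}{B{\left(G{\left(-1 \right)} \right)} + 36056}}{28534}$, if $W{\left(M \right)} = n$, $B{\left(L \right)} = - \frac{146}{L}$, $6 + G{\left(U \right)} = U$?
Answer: $\frac{30072}{1801479823} \approx 1.6693 \cdot 10^{-5}$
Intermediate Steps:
$n = -19$ ($n = -27 + 8 = -19$)
$G{\left(U \right)} = -6 + U$
$W{\left(M \right)} = -19$
$\frac{\left(W{\left(-108 \right)} + 17203\right) \frac{1}{B{\left(G{\left(-1 \right)} \right)} + 36056}}{28534} = \frac{\left(-19 + 17203\right) \frac{1}{- \frac{146}{-6 - 1} + 36056}}{28534} = \frac{17184}{- \frac{146}{-7} + 36056} \cdot \frac{1}{28534} = \frac{17184}{\left(-146\right) \left(- \frac{1}{7}\right) + 36056} \cdot \frac{1}{28534} = \frac{17184}{\frac{146}{7} + 36056} \cdot \frac{1}{28534} = \frac{17184}{\frac{252538}{7}} \cdot \frac{1}{28534} = 17184 \cdot \frac{7}{252538} \cdot \frac{1}{28534} = \frac{60144}{126269} \cdot \frac{1}{28534} = \frac{30072}{1801479823}$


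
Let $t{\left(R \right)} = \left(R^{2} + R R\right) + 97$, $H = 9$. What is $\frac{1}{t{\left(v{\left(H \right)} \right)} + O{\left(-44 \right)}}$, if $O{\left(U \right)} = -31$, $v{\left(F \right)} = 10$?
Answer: $\frac{1}{266} \approx 0.0037594$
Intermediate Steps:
$t{\left(R \right)} = 97 + 2 R^{2}$ ($t{\left(R \right)} = \left(R^{2} + R^{2}\right) + 97 = 2 R^{2} + 97 = 97 + 2 R^{2}$)
$\frac{1}{t{\left(v{\left(H \right)} \right)} + O{\left(-44 \right)}} = \frac{1}{\left(97 + 2 \cdot 10^{2}\right) - 31} = \frac{1}{\left(97 + 2 \cdot 100\right) - 31} = \frac{1}{\left(97 + 200\right) - 31} = \frac{1}{297 - 31} = \frac{1}{266}$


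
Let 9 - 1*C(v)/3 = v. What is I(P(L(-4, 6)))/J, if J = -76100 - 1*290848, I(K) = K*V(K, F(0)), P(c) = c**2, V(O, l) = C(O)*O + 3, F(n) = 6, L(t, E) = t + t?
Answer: 18768/10193 ≈ 1.8413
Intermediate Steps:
C(v) = 27 - 3*v
L(t, E) = 2*t
V(O, l) = 3 + O*(27 - 3*O) (V(O, l) = (27 - 3*O)*O + 3 = O*(27 - 3*O) + 3 = 3 + O*(27 - 3*O))
I(K) = K*(3 - 3*K*(-9 + K))
J = -366948 (J = -76100 - 290848 = -366948)
I(P(L(-4, 6)))/J = -3*(2*(-4))**2*(-1 + (2*(-4))**2*(-9 + (2*(-4))**2))/(-366948) = -3*(-8)**2*(-1 + (-8)**2*(-9 + (-8)**2))*(-1/366948) = -3*64*(-1 + 64*(-9 + 64))*(-1/366948) = -3*64*(-1 + 64*55)*(-1/366948) = -3*64*(-1 + 3520)*(-1/366948) = -3*64*3519*(-1/366948) = -675648*(-1/366948) = 18768/10193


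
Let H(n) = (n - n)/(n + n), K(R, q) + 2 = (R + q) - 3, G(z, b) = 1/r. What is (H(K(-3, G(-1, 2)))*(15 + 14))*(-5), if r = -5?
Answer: 0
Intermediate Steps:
G(z, b) = -⅕ (G(z, b) = 1/(-5) = -⅕)
K(R, q) = -5 + R + q (K(R, q) = -2 + ((R + q) - 3) = -2 + (-3 + R + q) = -5 + R + q)
H(n) = 0 (H(n) = 0/((2*n)) = 0*(1/(2*n)) = 0)
(H(K(-3, G(-1, 2)))*(15 + 14))*(-5) = (0*(15 + 14))*(-5) = (0*29)*(-5) = 0*(-5) = 0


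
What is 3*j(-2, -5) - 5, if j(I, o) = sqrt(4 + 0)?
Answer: 1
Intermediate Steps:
j(I, o) = 2 (j(I, o) = sqrt(4) = 2)
3*j(-2, -5) - 5 = 3*2 - 5 = 6 - 5 = 1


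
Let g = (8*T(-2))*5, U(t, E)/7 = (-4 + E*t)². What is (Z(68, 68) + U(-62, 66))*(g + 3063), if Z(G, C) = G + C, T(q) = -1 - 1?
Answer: 350325452984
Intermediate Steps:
T(q) = -2
U(t, E) = 7*(-4 + E*t)²
g = -80 (g = (8*(-2))*5 = -16*5 = -80)
Z(G, C) = C + G
(Z(68, 68) + U(-62, 66))*(g + 3063) = ((68 + 68) + 7*(-4 + 66*(-62))²)*(-80 + 3063) = (136 + 7*(-4 - 4092)²)*2983 = (136 + 7*(-4096)²)*2983 = (136 + 7*16777216)*2983 = (136 + 117440512)*2983 = 117440648*2983 = 350325452984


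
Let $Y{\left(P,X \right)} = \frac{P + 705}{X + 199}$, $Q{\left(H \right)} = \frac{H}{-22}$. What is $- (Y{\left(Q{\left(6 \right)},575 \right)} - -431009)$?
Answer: $- \frac{611603063}{1419} \approx -4.3101 \cdot 10^{5}$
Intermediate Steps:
$Q{\left(H \right)} = - \frac{H}{22}$ ($Q{\left(H \right)} = H \left(- \frac{1}{22}\right) = - \frac{H}{22}$)
$Y{\left(P,X \right)} = \frac{705 + P}{199 + X}$
$- (Y{\left(Q{\left(6 \right)},575 \right)} - -431009) = - (\frac{705 - \frac{3}{11}}{199 + 575} - -431009) = - (\frac{705 - \frac{3}{11}}{774} + 431009) = - (\frac{1}{774} \cdot \frac{7752}{11} + 431009) = - (\frac{1292}{1419} + 431009) = \left(-1\right) \frac{611603063}{1419} = - \frac{611603063}{1419}$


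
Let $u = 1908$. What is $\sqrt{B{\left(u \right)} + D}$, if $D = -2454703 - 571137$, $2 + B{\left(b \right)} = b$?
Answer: $i \sqrt{3023934} \approx 1738.9 i$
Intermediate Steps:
$B{\left(b \right)} = -2 + b$
$D = -3025840$
$\sqrt{B{\left(u \right)} + D} = \sqrt{\left(-2 + 1908\right) - 3025840} = \sqrt{1906 - 3025840} = \sqrt{-3023934} = i \sqrt{3023934}$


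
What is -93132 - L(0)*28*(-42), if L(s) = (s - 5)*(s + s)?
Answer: -93132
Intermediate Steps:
L(s) = 2*s*(-5 + s) (L(s) = (-5 + s)*(2*s) = 2*s*(-5 + s))
-93132 - L(0)*28*(-42) = -93132 - (2*0*(-5 + 0))*28*(-42) = -93132 - (2*0*(-5))*28*(-42) = -93132 - 0*28*(-42) = -93132 - 0*(-42) = -93132 - 1*0 = -93132 + 0 = -93132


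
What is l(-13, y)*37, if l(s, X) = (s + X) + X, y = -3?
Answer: -703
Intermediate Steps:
l(s, X) = s + 2*X (l(s, X) = (X + s) + X = s + 2*X)
l(-13, y)*37 = (-13 + 2*(-3))*37 = (-13 - 6)*37 = -19*37 = -703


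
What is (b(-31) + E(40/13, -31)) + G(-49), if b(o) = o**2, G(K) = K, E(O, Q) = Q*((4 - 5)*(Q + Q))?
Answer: -1010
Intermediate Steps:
E(O, Q) = -2*Q**2 (E(O, Q) = Q*(-2*Q) = -2*Q**2)
(b(-31) + E(40/13, -31)) + G(-49) = ((-31)**2 - 2*(-31)**2) - 49 = (961 - 2*961) - 49 = (961 - 1922) - 49 = -961 - 49 = -1010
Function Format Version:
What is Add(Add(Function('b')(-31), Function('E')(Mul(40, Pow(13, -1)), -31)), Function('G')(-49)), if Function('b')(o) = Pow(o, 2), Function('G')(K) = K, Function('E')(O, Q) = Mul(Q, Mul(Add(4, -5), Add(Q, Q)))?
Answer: -1010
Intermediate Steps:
Function('E')(O, Q) = Mul(-2, Pow(Q, 2)) (Function('E')(O, Q) = Mul(Q, Mul(-1, Mul(2, Q))) = Mul(Q, Mul(-2, Q)) = Mul(-2, Pow(Q, 2)))
Add(Add(Function('b')(-31), Function('E')(Mul(40, Pow(13, -1)), -31)), Function('G')(-49)) = Add(Add(Pow(-31, 2), Mul(-2, Pow(-31, 2))), -49) = Add(Add(961, Mul(-2, 961)), -49) = Add(Add(961, -1922), -49) = Add(-961, -49) = -1010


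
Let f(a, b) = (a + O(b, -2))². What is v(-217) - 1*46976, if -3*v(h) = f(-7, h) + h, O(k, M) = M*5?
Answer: -47000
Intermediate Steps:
O(k, M) = 5*M
f(a, b) = (-10 + a)² (f(a, b) = (a + 5*(-2))² = (a - 10)² = (-10 + a)²)
v(h) = -289/3 - h/3 (v(h) = -((-10 - 7)² + h)/3 = -((-17)² + h)/3 = -(289 + h)/3 = -289/3 - h/3)
v(-217) - 1*46976 = (-289/3 - ⅓*(-217)) - 1*46976 = (-289/3 + 217/3) - 46976 = -24 - 46976 = -47000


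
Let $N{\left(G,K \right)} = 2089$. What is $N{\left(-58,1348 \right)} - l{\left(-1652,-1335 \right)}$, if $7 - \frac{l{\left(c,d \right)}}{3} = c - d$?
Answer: $1117$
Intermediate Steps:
$l{\left(c,d \right)} = 21 - 3 c + 3 d$ ($l{\left(c,d \right)} = 21 - 3 \left(c - d\right) = 21 - \left(- 3 d + 3 c\right) = 21 - 3 c + 3 d$)
$N{\left(-58,1348 \right)} - l{\left(-1652,-1335 \right)} = 2089 - \left(21 - -4956 + 3 \left(-1335\right)\right) = 2089 - \left(21 + 4956 - 4005\right) = 2089 - 972 = 1117$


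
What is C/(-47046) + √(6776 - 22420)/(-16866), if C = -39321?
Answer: 13107/15682 - I*√3911/8433 ≈ 0.8358 - 0.0074159*I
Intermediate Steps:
C/(-47046) + √(6776 - 22420)/(-16866) = -39321/(-47046) + √(6776 - 22420)/(-16866) = -39321*(-1/47046) + √(-15644)*(-1/16866) = 13107/15682 + (2*I*√3911)*(-1/16866) = 13107/15682 - I*√3911/8433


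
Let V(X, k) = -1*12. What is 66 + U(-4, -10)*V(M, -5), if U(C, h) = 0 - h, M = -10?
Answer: -54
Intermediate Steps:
U(C, h) = -h
V(X, k) = -12
66 + U(-4, -10)*V(M, -5) = 66 - 1*(-10)*(-12) = 66 + 10*(-12) = 66 - 120 = -54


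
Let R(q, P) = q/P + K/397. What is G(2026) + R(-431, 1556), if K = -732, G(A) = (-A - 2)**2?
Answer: 2540596975789/617732 ≈ 4.1128e+6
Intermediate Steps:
G(A) = (-2 - A)**2
R(q, P) = -732/397 + q/P (R(q, P) = q/P - 732/397 = -732/397 + q/P)
G(2026) + R(-431, 1556) = (2 + 2026)**2 + (-732/397 - 431/1556) = 2028**2 + (-732/397 - 431*1/1556) = 4112784 + (-732/397 - 431/1556) = 4112784 - 1310099/617732 = 2540596975789/617732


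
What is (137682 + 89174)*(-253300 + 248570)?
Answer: -1073028880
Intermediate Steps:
(137682 + 89174)*(-253300 + 248570) = 226856*(-4730) = -1073028880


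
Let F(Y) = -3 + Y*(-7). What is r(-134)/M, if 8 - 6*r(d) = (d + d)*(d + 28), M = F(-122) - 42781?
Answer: 1420/12579 ≈ 0.11289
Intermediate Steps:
F(Y) = -3 - 7*Y
M = -41930 (M = (-3 - 7*(-122)) - 42781 = (-3 + 854) - 42781 = 851 - 42781 = -41930)
r(d) = 4/3 - d*(28 + d)/3 (r(d) = 4/3 - (d + d)*(d + 28)/6 = 4/3 - 2*d*(28 + d)/6 = 4/3 - d*(28 + d)/3)
r(-134)/M = (4/3 - 28/3*(-134) - ⅓*(-134)²)/(-41930) = (4/3 + 3752/3 - ⅓*17956)*(-1/41930) = (4/3 + 3752/3 - 17956/3)*(-1/41930) = -14200/3*(-1/41930) = 1420/12579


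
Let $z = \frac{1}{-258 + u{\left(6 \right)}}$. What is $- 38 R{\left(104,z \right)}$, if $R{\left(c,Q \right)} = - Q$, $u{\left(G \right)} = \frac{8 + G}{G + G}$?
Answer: $- \frac{228}{1541} \approx -0.14796$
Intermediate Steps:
$u{\left(G \right)} = \frac{8 + G}{2 G}$
$z = - \frac{6}{1541}$ ($z = \frac{1}{-258 + \frac{8 + 6}{2 \cdot 6}} = \frac{1}{-258 + \frac{1}{2} \cdot \frac{1}{6} \cdot 14} = \frac{1}{-258 + \frac{7}{6}} = \frac{1}{- \frac{1541}{6}} = - \frac{6}{1541} \approx -0.0038936$)
$- 38 R{\left(104,z \right)} = - 38 \left(\left(-1\right) \left(- \frac{6}{1541}\right)\right) = \left(-38\right) \frac{6}{1541} = - \frac{228}{1541}$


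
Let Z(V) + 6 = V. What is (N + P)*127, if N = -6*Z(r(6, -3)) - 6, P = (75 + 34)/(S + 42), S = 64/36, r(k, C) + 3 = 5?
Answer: 1025271/394 ≈ 2602.2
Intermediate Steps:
r(k, C) = 2 (r(k, C) = -3 + 5 = 2)
S = 16/9 (S = 64*(1/36) = 16/9 ≈ 1.7778)
Z(V) = -6 + V
P = 981/394 (P = (75 + 34)/(16/9 + 42) = 109/(394/9) = 109*(9/394) = 981/394 ≈ 2.4898)
N = 18 (N = -6*(-6 + 2) - 6 = -6*(-4) - 6 = 24 - 6 = 18)
(N + P)*127 = (18 + 981/394)*127 = (8073/394)*127 = 1025271/394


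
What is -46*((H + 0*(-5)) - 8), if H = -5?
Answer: 598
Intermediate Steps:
-46*((H + 0*(-5)) - 8) = -46*((-5 + 0*(-5)) - 8) = -46*((-5 + 0) - 8) = -46*(-5 - 8) = -46*(-13) = 598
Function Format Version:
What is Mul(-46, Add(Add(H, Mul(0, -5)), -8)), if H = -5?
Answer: 598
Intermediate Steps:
Mul(-46, Add(Add(H, Mul(0, -5)), -8)) = Mul(-46, Add(Add(-5, Mul(0, -5)), -8)) = Mul(-46, Add(Add(-5, 0), -8)) = Mul(-46, Add(-5, -8)) = Mul(-46, -13) = 598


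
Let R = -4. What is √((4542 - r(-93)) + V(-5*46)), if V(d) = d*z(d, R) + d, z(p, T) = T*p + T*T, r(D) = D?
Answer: 5*I*√8435 ≈ 459.21*I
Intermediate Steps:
z(p, T) = T² + T*p (z(p, T) = T*p + T² = T² + T*p)
V(d) = d + d*(16 - 4*d) (V(d) = d*(-4*(-4 + d)) + d = d*(16 - 4*d) + d = d + d*(16 - 4*d))
√((4542 - r(-93)) + V(-5*46)) = √((4542 - 1*(-93)) + (-5*46)*(17 - (-20)*46)) = √((4542 + 93) - 230*(17 - 4*(-230))) = √(4635 - 230*(17 + 920)) = √(4635 - 230*937) = √(4635 - 215510) = √(-210875) = 5*I*√8435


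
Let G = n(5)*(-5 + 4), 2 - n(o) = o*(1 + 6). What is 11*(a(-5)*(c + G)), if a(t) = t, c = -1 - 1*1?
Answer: -1705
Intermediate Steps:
c = -2 (c = -1 - 1 = -2)
n(o) = 2 - 7*o (n(o) = 2 - o*(1 + 6) = 2 - o*7 = 2 - 7*o)
G = 33 (G = (2 - 7*5)*(-5 + 4) = (2 - 35)*(-1) = -33*(-1) = 33)
11*(a(-5)*(c + G)) = 11*(-5*(-2 + 33)) = 11*(-5*31) = 11*(-155) = -1705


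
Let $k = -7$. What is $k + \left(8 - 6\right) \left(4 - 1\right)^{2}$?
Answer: $11$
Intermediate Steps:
$k + \left(8 - 6\right) \left(4 - 1\right)^{2} = -7 + \left(8 - 6\right) \left(4 - 1\right)^{2} = -7 + \left(8 - 6\right) 3^{2} = -7 + 2 \cdot 9 = -7 + 18 = 11$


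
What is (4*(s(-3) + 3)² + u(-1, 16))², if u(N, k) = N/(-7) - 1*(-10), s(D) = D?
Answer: 5041/49 ≈ 102.88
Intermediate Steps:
u(N, k) = 10 - N/7 (u(N, k) = N*(-⅐) + 10 = -N/7 + 10 = 10 - N/7)
(4*(s(-3) + 3)² + u(-1, 16))² = (4*(-3 + 3)² + (10 - ⅐*(-1)))² = (4*0² + (10 + ⅐))² = (4*0 + 71/7)² = (0 + 71/7)² = (71/7)² = 5041/49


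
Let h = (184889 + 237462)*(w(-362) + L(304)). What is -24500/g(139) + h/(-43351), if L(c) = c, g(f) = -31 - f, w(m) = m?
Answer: 522648036/736967 ≈ 709.19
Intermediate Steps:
h = -24496358 (h = (184889 + 237462)*(-362 + 304) = 422351*(-58) = -24496358)
-24500/g(139) + h/(-43351) = -24500/(-31 - 1*139) - 24496358/(-43351) = -24500/(-31 - 139) - 24496358*(-1/43351) = -24500/(-170) + 24496358/43351 = -24500*(-1/170) + 24496358/43351 = 2450/17 + 24496358/43351 = 522648036/736967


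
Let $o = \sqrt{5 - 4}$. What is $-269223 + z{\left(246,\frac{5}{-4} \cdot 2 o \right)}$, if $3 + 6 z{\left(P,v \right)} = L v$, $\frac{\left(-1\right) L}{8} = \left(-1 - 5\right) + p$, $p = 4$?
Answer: $- \frac{1615381}{6} \approx -2.6923 \cdot 10^{5}$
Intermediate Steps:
$L = 16$ ($L = - 8 \left(\left(-1 - 5\right) + 4\right) = - 8 \left(-6 + 4\right) = \left(-8\right) \left(-2\right) = 16$)
$o = 1$ ($o = \sqrt{5 - 4} = \sqrt{1} = 1$)
$z{\left(P,v \right)} = - \frac{1}{2} + \frac{8 v}{3}$ ($z{\left(P,v \right)} = - \frac{1}{2} + \frac{16 v}{6} = - \frac{1}{2} + \frac{8 v}{3}$)
$-269223 + z{\left(246,\frac{5}{-4} \cdot 2 o \right)} = -269223 + \left(- \frac{1}{2} + \frac{8 \frac{5}{-4} \cdot 2 \cdot 1}{3}\right) = -269223 + \left(- \frac{1}{2} + \frac{8 \cdot 5 \left(- \frac{1}{4}\right) 2 \cdot 1}{3}\right) = -269223 + \left(- \frac{1}{2} + \frac{8 \left(- \frac{5}{4}\right) 2 \cdot 1}{3}\right) = -269223 + \left(- \frac{1}{2} + \frac{8 \left(\left(- \frac{5}{2}\right) 1\right)}{3}\right) = -269223 + \left(- \frac{1}{2} + \frac{8}{3} \left(- \frac{5}{2}\right)\right) = -269223 - \frac{43}{6} = - \frac{1615381}{6}$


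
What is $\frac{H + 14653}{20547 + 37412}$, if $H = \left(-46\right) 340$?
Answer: $- \frac{987}{57959} \approx -0.017029$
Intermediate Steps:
$H = -15640$
$\frac{H + 14653}{20547 + 37412} = \frac{-15640 + 14653}{20547 + 37412} = - \frac{987}{57959}$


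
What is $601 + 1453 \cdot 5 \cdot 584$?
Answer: $4243361$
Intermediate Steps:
$601 + 1453 \cdot 5 \cdot 584 = 601 + 1453 \cdot 2920 = 601 + 4242760 = 4243361$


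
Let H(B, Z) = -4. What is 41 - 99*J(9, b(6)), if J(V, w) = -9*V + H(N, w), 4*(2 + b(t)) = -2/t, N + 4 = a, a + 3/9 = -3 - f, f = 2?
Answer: 8456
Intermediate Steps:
a = -16/3 (a = -1/3 + (-3 - 1*2) = -1/3 + (-3 - 2) = -1/3 - 5 = -16/3 ≈ -5.3333)
N = -28/3 (N = -4 - 16/3 = -28/3 ≈ -9.3333)
b(t) = -2 - 1/(2*t) (b(t) = -2 + (-2/t)/4 = -2 - 1/(2*t))
J(V, w) = -4 - 9*V (J(V, w) = -9*V - 4 = -4 - 9*V)
41 - 99*J(9, b(6)) = 41 - 99*(-4 - 9*9) = 41 - 99*(-4 - 81) = 41 - 99*(-85) = 41 + 8415 = 8456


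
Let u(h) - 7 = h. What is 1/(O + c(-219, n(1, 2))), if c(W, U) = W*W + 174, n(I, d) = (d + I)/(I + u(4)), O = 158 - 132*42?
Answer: 1/42749 ≈ 2.3392e-5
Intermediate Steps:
u(h) = 7 + h
O = -5386 (O = 158 - 5544 = -5386)
n(I, d) = (I + d)/(11 + I) (n(I, d) = (d + I)/(I + (7 + 4)) = (I + d)/(I + 11) = (I + d)/(11 + I))
c(W, U) = 174 + W² (c(W, U) = W² + 174 = 174 + W²)
1/(O + c(-219, n(1, 2))) = 1/(-5386 + (174 + (-219)²)) = 1/(-5386 + (174 + 47961)) = 1/(-5386 + 48135) = 1/42749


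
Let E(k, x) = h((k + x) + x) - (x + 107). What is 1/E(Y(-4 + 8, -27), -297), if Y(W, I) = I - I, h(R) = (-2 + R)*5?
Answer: -1/2790 ≈ -0.00035842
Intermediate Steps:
h(R) = -10 + 5*R
Y(W, I) = 0
E(k, x) = -117 + 5*k + 9*x (E(k, x) = (-10 + 5*((k + x) + x)) - (x + 107) = (-10 + 5*(k + 2*x)) - (107 + x) = (-10 + (5*k + 10*x)) + (-107 - x) = (-10 + 5*k + 10*x) + (-107 - x) = -117 + 5*k + 9*x)
1/E(Y(-4 + 8, -27), -297) = 1/(-117 + 5*0 + 9*(-297)) = 1/(-117 + 0 - 2673) = 1/(-2790) = -1/2790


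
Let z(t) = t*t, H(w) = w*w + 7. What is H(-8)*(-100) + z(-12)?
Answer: -6956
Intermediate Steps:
H(w) = 7 + w² (H(w) = w² + 7 = 7 + w²)
z(t) = t²
H(-8)*(-100) + z(-12) = (7 + (-8)²)*(-100) + (-12)² = (7 + 64)*(-100) + 144 = 71*(-100) + 144 = -7100 + 144 = -6956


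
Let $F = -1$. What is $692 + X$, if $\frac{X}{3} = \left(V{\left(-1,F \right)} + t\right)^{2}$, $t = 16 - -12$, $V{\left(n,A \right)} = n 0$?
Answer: $3044$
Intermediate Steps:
$V{\left(n,A \right)} = 0$
$t = 28$ ($t = 16 + 12 = 28$)
$X = 2352$ ($X = 3 \left(0 + 28\right)^{2} = 3 \cdot 28^{2} = 3 \cdot 784 = 2352$)
$692 + X = 692 + 2352 = 3044$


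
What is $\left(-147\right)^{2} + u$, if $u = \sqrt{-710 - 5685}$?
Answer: $21609 + i \sqrt{6395} \approx 21609.0 + 79.969 i$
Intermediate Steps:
$u = i \sqrt{6395}$ ($u = \sqrt{-6395} = i \sqrt{6395} \approx 79.969 i$)
$\left(-147\right)^{2} + u = \left(-147\right)^{2} + i \sqrt{6395} = 21609 + i \sqrt{6395}$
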